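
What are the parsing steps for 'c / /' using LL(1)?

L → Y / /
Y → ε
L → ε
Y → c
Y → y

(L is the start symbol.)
LL(1) parsing maintains a stack (initially the start symbol over $) and the input. At each step: if the stack top is a terminal, match it against the current input token; if it is a non-terminal N, replace it with the RHS of M[N, lookahead] (the unique production whose predict set contains the lookahead).

Stack is shown with the top on the left.

Stack    Input    Action
------------------------
L $      c / / $  output L → Y / /
Y / / $  c / / $  output Y → c
c / / $  c / / $  match 'c'
/ / $    / / $    match '/'
/ $      / $      match '/'
$        $        accept

The string is accepted.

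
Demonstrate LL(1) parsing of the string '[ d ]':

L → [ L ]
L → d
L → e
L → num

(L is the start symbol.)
LL(1) parsing maintains a stack (initially the start symbol over $) and the input. At each step: if the stack top is a terminal, match it against the current input token; if it is a non-terminal N, replace it with the RHS of M[N, lookahead] (the unique production whose predict set contains the lookahead).

Stack is shown with the top on the left.

Stack    Input    Action
------------------------
L $      [ d ] $  output L → [ L ]
[ L ] $  [ d ] $  match '['
L ] $    d ] $    output L → d
d ] $    d ] $    match 'd'
] $      ] $      match ']'
$        $        accept

The string is accepted.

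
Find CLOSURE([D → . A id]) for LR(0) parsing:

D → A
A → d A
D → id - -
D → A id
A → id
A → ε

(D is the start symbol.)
{ [A → . d A], [A → . id], [A → .], [D → . A id] }

Start with: [D → . A id]
  [D → . A id] has the dot before A: add [A → . d A], [A → . id], [A → .]
No further items can be added.

CLOSURE = { [A → . d A], [A → . id], [A → .], [D → . A id] }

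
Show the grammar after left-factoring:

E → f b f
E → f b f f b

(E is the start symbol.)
E → f b f E'
E' → ε
E' → f b

Left-factoring transforms A → αβ₁ | αβ₂ into A → αA' and A' → β₁ | β₂
(α is the longest common prefix among the alternatives). Repeat until
no nonterminal has two alternatives with a common prefix.

Round 1: E has alternatives sharing prefix 'f b f'. Introduce E': E → f b f E'
  Add: E' → ε
  Add: E' → f b

No remaining common prefixes — done.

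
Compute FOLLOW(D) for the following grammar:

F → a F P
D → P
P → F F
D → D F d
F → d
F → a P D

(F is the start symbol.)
{ $, 'a', 'd' }

In D → D F d: D is followed by F d, add FIRST(F d) \ {ε} = { 'a', 'd' }
In F → a P D: D is at the end, add FOLLOW(F)

The FOLLOW sets referred to above (computed the same way, to a fixed point):
  FOLLOW(F) = { $, 'a', 'd' }

Taking the union: FOLLOW(D) = { $, 'a', 'd' }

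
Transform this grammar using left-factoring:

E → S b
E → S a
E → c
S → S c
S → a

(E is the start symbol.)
E → S E'
E' → b
E' → a
E → c
S → S c
S → a

Left-factoring transforms A → αβ₁ | αβ₂ into A → αA' and A' → β₁ | β₂
(α is the longest common prefix among the alternatives). Repeat until
no nonterminal has two alternatives with a common prefix.

Round 1: E has alternatives sharing prefix 'S'. Introduce E': E → S E'
  Add: E' → b
  Add: E' → a

No remaining common prefixes — done.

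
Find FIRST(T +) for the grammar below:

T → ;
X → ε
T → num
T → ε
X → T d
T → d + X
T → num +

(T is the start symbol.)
{ '+', ';', 'd', 'num' }

FIRST sets of the non-terminals involved (from the grammar, by fixed-point iteration):
  FIRST(T) = { ';', 'd', 'num', ε }

To compute FIRST(T +), process the symbols left to right:
Symbol T is a non-terminal. Add FIRST(T) \ {ε} = { ';', 'd', 'num' }
T is nullable (ε ∈ FIRST(T)), continue to the next symbol.
Symbol + is a terminal. Add '+' and stop.
FIRST(T +) = { '+', ';', 'd', 'num' }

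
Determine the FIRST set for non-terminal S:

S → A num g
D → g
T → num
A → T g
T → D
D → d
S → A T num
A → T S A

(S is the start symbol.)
FIRST sets of the other non-terminals involved (by the same procedure, iterated to a fixed point):
  FIRST(A) = { 'd', 'g', 'num' }

From S → A num g:
  - A is a non-terminal: add FIRST(A) \ {ε} = { 'd', 'g', 'num' }
    A is not nullable, so stop
From S → A T num:
  - A is a non-terminal: add FIRST(A) \ {ε} = { 'd', 'g', 'num' }
    A is not nullable, so stop

Collecting: FIRST(S) = { 'd', 'g', 'num' }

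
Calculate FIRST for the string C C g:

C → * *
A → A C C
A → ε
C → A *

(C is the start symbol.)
{ '*' }

FIRST sets of the non-terminals involved (from the grammar, by fixed-point iteration):
  FIRST(C) = { '*' }

To compute FIRST(C C g), process the symbols left to right:
Symbol C is a non-terminal. Add FIRST(C) \ {ε} = { '*' }
C is not nullable (ε ∉ FIRST(C)), so stop here.
FIRST(C C g) = { '*' }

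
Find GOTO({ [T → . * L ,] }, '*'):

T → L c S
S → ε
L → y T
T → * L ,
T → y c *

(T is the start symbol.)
{ [L → . y T], [T → * . L ,] }

GOTO(I, '*') = CLOSURE({ [A → αX.β] : [A → α.Xβ] ∈ I, X = '*' })

Items with dot before '*', with the dot advanced:
  [T → . * L ,] → [T → * . L ,]
Closure of the advanced items:
  [T → * . L ,] has the dot before L: add [L → . y T]

GOTO = { [L → . y T], [T → * . L ,] }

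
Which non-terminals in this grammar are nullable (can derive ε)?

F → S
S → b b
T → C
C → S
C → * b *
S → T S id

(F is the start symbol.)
None

There are no ε-productions, so no non-terminal can derive ε.
No non-terminals are nullable.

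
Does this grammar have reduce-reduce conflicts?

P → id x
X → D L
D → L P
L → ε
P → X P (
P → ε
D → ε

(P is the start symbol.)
Yes — I0: [D → .] vs [L → .]; I2: [D → .] vs [L → .]; I4: [D → .] vs [L → .]

A reduce-reduce conflict occurs when an LR(0) state has two complete items [A → α .] and [B → β .] — both call for a reduction, and with no lookahead the parser cannot choose between them.

Augment with P' → P and build the canonical LR(0) collection (I0 = CLOSURE({[P' → . P]}), then GOTO on every symbol after a dot until no new states appear). It has 11 states:
  I0: { [D → . L P], [D → .], [L → .], [P → . X P (], [P → . id x], [P → .], [P' → . P], [X → . D L] }  — shift, 3 reduces
  I1: { [L → .], [X → D . L] }  — reduce
  I2: { [D → . L P], [D → .], [D → L . P], [L → .], [P → . X P (], [P → . id x], [P → .], [X → . D L] }  — shift, 3 reduces
  I3: { [P' → P .] }  — accept
  I4: { [D → . L P], [D → .], [L → .], [P → . X P (], [P → . id x], [P → .], [P → X . P (], [X → . D L] }  — shift, 3 reduces
  I5: { [P → id . x] }  — shift
  I6: { [P → id x .] }  — reduce
  I7: { [P → X P . (] }  — shift
  I8: { [P → X P ( .] }  — reduce
  I9: { [D → L P .] }  — reduce
  I10: { [X → D L .] }  — reduce

I0 contains complete items [D → .], [L → .], [P → .] — reduce-reduce conflict.
I2 contains complete items [D → .], [L → .], [P → .] — reduce-reduce conflict.
I4 contains complete items [D → .], [L → .], [P → .] — reduce-reduce conflict.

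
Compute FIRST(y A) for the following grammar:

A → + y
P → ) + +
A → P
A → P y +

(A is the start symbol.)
To compute FIRST(y A), process the symbols left to right:
Symbol y is a terminal. Add 'y' and stop.
FIRST(y A) = { 'y' }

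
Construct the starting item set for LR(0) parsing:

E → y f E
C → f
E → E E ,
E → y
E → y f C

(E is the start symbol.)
First, augment the grammar with E' → E
I₀ = CLOSURE({ [E' → . E] }):
  [E' → . E] has the dot before E: add [E → . y f E], [E → . E E ,], [E → . y], [E → . y f C]
No further items can be added.

I₀ = { [E → . E E ,], [E → . y f C], [E → . y f E], [E → . y], [E' → . E] }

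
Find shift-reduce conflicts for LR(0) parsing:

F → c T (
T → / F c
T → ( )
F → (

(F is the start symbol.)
No shift-reduce conflicts

Augment with F' → F and build the canonical LR(0) collection (I0 = CLOSURE({[F' → . F]}), then GOTO on every symbol after a dot until no new states appear). It has 11 states:
  I0: { [F → . (], [F → . c T (], [F' → . F] }  — shift
  I1: { [F → ( .] }  — reduce
  I2: { [F' → F .] }  — accept
  I3: { [F → c . T (], [T → . ( )], [T → . / F c] }  — shift
  I4: { [T → ( . )] }  — shift
  I5: { [F → . (], [F → . c T (], [T → / . F c] }  — shift
  I6: { [F → c T . (] }  — shift
  I7: { [F → c T ( .] }  — reduce
  I8: { [T → / F . c] }  — shift
  I9: { [T → / F c .] }  — reduce
  I10: { [T → ( ) .] }  — reduce

No state contains both a complete item and a shift item.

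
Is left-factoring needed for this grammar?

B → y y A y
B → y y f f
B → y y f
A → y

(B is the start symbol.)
Yes, B has productions with common prefix 'y y'

Left-factoring is needed when two productions for the same non-terminal
share a common prefix on the right-hand side.

Productions for B:
  B → y y A y
  B → y y f f
  B → y y f

Found common prefix 'y y' in productions for B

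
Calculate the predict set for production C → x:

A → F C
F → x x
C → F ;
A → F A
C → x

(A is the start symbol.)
PREDICT(C → x) = (FIRST(RHS) \ {ε}) ∪ (FOLLOW(C) if ε ∈ FIRST(RHS), i.e. RHS ⇒* ε)
FIRST(x) = { 'x' }
ε ∉ FIRST(x), so FOLLOW(C) is not added.
PREDICT(C → x) = { 'x' }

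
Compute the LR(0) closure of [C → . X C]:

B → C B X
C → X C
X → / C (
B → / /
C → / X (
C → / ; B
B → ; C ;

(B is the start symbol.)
{ [C → . X C], [X → . / C (] }

Start with: [C → . X C]
  [C → . X C] has the dot before X: add [X → . / C (]
No further items can be added.

CLOSURE = { [C → . X C], [X → . / C (] }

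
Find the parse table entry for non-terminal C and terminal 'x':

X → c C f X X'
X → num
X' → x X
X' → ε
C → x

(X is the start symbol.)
To find M[C, 'x'], we find productions for C where 'x' is in the predict set (PREDICT(N → α) = (FIRST(α) \ {ε}) ∪ (FOLLOW(N) if α ⇒* ε)).

C → x: PREDICT = { 'x' }
  'x' is in predict set, so this production goes in M[C, 'x']

M[C, 'x'] = C → x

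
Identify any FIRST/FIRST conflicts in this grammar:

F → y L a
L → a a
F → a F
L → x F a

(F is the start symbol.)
No FIRST/FIRST conflicts.

A FIRST/FIRST conflict occurs when two productions N → α and N → β for the same non-terminal have FIRST(α) ∩ FIRST(β) ≠ ∅ (with ε ∈ FIRST of a nullable right-hand side, so two nullable alternatives also conflict).

Productions for F:
  F → y L a: FIRST = { 'y' }
  F → a F: FIRST = { 'a' }
Productions for L:
  L → a a: FIRST = { 'a' }
  L → x F a: FIRST = { 'x' }

All alternatives of each non-terminal have pairwise disjoint FIRST sets.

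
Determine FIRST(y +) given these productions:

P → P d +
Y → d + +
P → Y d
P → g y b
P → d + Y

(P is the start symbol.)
To compute FIRST(y +), process the symbols left to right:
Symbol y is a terminal. Add 'y' and stop.
FIRST(y +) = { 'y' }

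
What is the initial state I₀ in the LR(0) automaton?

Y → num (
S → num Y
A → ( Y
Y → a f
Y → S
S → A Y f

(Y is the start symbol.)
{ [A → . ( Y], [S → . A Y f], [S → . num Y], [Y → . S], [Y → . a f], [Y → . num (], [Y' → . Y] }

First, augment the grammar with Y' → Y
I₀ = CLOSURE({ [Y' → . Y] }):
  [Y' → . Y] has the dot before Y: add [Y → . num (], [Y → . a f], [Y → . S]
  [Y → . S] has the dot before S: add [S → . num Y], [S → . A Y f]
  [S → . A Y f] has the dot before A: add [A → . ( Y]
No further items can be added.

I₀ = { [A → . ( Y], [S → . A Y f], [S → . num Y], [Y → . S], [Y → . a f], [Y → . num (], [Y' → . Y] }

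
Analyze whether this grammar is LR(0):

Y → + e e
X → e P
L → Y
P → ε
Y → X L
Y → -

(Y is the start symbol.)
A grammar is LR(0) if no state in the canonical LR(0) collection has:
  - both a shift item (dot before a terminal) and a complete item (shift-reduce conflict), or
  - two or more complete items (reduce-reduce conflict; the accept item [Y' → Y .] counts as a complete item here).

Augment with Y' → Y and build the canonical LR(0) collection (I0 = CLOSURE({[Y' → . Y]}), then GOTO on every symbol after a dot until no new states appear). It has 11 states:
  I0: { [X → . e P], [Y → . + e e], [Y → . -], [Y → . X L], [Y' → . Y] }  — shift
  I1: { [Y → + . e e] }  — shift
  I2: { [Y → - .] }  — reduce
  I3: { [L → . Y], [X → . e P], [Y → . + e e], [Y → . -], [Y → . X L], [Y → X . L] }  — shift
  I4: { [Y' → Y .] }  — accept
  I5: { [P → .], [X → e . P] }  — reduce
  I6: { [X → e P .] }  — reduce
  I7: { [Y → X L .] }  — reduce
  I8: { [L → Y .] }  — reduce
  I9: { [Y → + e . e] }  — shift
  I10: { [Y → + e e .] }  — reduce

Every state is either a pure shift/goto state or contains exactly one complete item and nothing to shift — no conflicts. The grammar is LR(0).

Answer: Yes, the grammar is LR(0)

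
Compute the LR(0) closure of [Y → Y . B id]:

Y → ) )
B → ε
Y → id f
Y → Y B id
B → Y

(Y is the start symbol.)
To compute CLOSURE, for each item [A → α.Bβ] where B is a non-terminal, add [B → .γ] for all productions B → γ; repeat for the newly added items until nothing changes.

Start with: [Y → Y . B id]
  [Y → Y . B id] has the dot before B: add [B → .], [B → . Y]
  [B → . Y] has the dot before Y: add [Y → . ) )], [Y → . id f], [Y → . Y B id]
No further items can be added.

CLOSURE = { [B → . Y], [B → .], [Y → . ) )], [Y → . Y B id], [Y → . id f], [Y → Y . B id] }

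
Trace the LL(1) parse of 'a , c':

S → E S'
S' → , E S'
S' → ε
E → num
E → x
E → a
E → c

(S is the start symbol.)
LL(1) parsing maintains a stack (initially the start symbol over $) and the input. At each step: if the stack top is a terminal, match it against the current input token; if it is a non-terminal N, replace it with the RHS of M[N, lookahead] (the unique production whose predict set contains the lookahead).

Stack is shown with the top on the left.

Stack     Input    Action
-------------------------
S $       a , c $  output S → E S'
E S' $    a , c $  output E → a
a S' $    a , c $  match 'a'
S' $      , c $    output S' → , E S'
, E S' $  , c $    match ','
E S' $    c $      output E → c
c S' $    c $      match 'c'
S' $      $        output S' → ε
$         $        accept

The string is accepted.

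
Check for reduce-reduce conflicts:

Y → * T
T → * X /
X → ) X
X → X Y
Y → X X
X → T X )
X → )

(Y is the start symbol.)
Yes — I10: [X → ) .] vs [X → T X ) .]

Augment with Y' → Y and build the canonical LR(0) collection (I0 = CLOSURE({[Y' → . Y]}), then GOTO on every symbol after a dot until no new states appear). It has 15 states:
  I0: { [T → . * X /], [X → . ) X], [X → . )], [X → . T X )], [X → . X Y], [Y → . * T], [Y → . X X], [Y' → . Y] }  — shift
  I1: { [T → . * X /], [X → ) . X], [X → ) .], [X → . ) X], [X → . )], [X → . T X )], [X → . X Y] }  — shift, reduce
  I2: { [T → * . X /], [T → . * X /], [X → . ) X], [X → . )], [X → . T X )], [X → . X Y], [Y → * . T] }  — shift
  I3: { [T → . * X /], [X → . ) X], [X → . )], [X → . T X )], [X → . X Y], [X → T . X )] }  — shift
  I4: { [T → . * X /], [X → . ) X], [X → . )], [X → . T X )], [X → . X Y], [X → X . Y], [Y → . * T], [Y → . X X], [Y → X . X] }  — shift
  I5: { [Y' → Y .] }  — accept
  I6: { [T → . * X /], [X → . ) X], [X → . )], [X → . T X )], [X → . X Y], [X → X . Y], [Y → . * T], [Y → . X X], [Y → X . X], [Y → X X .] }  — shift, reduce
  I7: { [X → X Y .] }  — reduce
  I8: { [T → * . X /], [T → . * X /], [X → . ) X], [X → . )], [X → . T X )], [X → . X Y] }  — shift
  I9: { [T → . * X /], [X → . ) X], [X → . )], [X → . T X )], [X → . X Y], [X → T X . )], [X → X . Y], [Y → . * T], [Y → . X X] }  — shift
  I10: { [T → . * X /], [X → ) . X], [X → ) .], [X → . ) X], [X → . )], [X → . T X )], [X → . X Y], [X → T X ) .] }  — shift, 2 reduces
  I11: { [T → . * X /], [X → ) X .], [X → . ) X], [X → . )], [X → . T X )], [X → . X Y], [X → X . Y], [Y → . * T], [Y → . X X] }  — shift, reduce
  I12: { [T → * X . /], [T → . * X /], [X → . ) X], [X → . )], [X → . T X )], [X → . X Y], [X → X . Y], [Y → . * T], [Y → . X X] }  — shift
  I13: { [T → * X / .] }  — reduce
  I14: { [T → . * X /], [X → . ) X], [X → . )], [X → . T X )], [X → . X Y], [X → T . X )], [Y → * T .] }  — shift, reduce

I10 contains complete items [X → ) .], [X → T X ) .] — reduce-reduce conflict.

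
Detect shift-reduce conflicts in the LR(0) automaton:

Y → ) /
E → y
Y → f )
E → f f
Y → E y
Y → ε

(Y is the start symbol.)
A shift-reduce conflict occurs when an LR(0) state has both:
  - a complete (reduce) item [A → α .] (dot at the end), and
  - a shift item [B → β . c γ] (dot before a terminal).

Augment with Y' → Y and build the canonical LR(0) collection (I0 = CLOSURE({[Y' → . Y]}), then GOTO on every symbol after a dot until no new states appear). It has 10 states:
  I0: { [E → . f f], [E → . y], [Y → . ) /], [Y → . E y], [Y → . f )], [Y → .], [Y' → . Y] }  — shift, reduce
  I1: { [Y → ) . /] }  — shift
  I2: { [Y → E . y] }  — shift
  I3: { [Y' → Y .] }  — accept
  I4: { [E → f . f], [Y → f . )] }  — shift
  I5: { [E → y .] }  — reduce
  I6: { [Y → f ) .] }  — reduce
  I7: { [E → f f .] }  — reduce
  I8: { [Y → E y .] }  — reduce
  I9: { [Y → ) / .] }  — reduce

I0 contains reduce item [Y → .] and shift items [E → . f f], [E → . y], [Y → . ) /], [Y → . f )] — shift-reduce conflict.

Answer: Yes — I0: [Y → .] vs [E → . f f]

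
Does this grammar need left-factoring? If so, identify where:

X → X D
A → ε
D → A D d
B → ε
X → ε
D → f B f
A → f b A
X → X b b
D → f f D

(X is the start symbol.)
Yes, X has productions with common prefix 'X'; D has productions with common prefix 'f'

Left-factoring is needed when two productions for the same non-terminal
share a common prefix on the right-hand side.

Productions for X:
  X → X D
  X → ε
  X → X b b
Productions for A:
  A → ε
  A → f b A
Productions for D:
  D → A D d
  D → f B f
  D → f f D

Found common prefix 'X' in productions for X
Found common prefix 'f' in productions for D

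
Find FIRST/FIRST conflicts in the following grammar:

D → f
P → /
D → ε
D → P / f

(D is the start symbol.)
A FIRST/FIRST conflict occurs when two productions N → α and N → β for the same non-terminal have FIRST(α) ∩ FIRST(β) ≠ ∅ (with ε ∈ FIRST of a nullable right-hand side, so two nullable alternatives also conflict).

FIRST sets of the non-terminals at (or reachable through a nullable prefix from) the front of some alternative:
  FIRST(P) = { '/' }

Productions for D:
  D → f: FIRST = { 'f' }
  D → ε: FIRST = { ε }
  D → P / f: FIRST = { '/' }
P has only one production, so no FIRST/FIRST conflict is possible there.

All alternatives of each non-terminal have pairwise disjoint FIRST sets.

Answer: No FIRST/FIRST conflicts.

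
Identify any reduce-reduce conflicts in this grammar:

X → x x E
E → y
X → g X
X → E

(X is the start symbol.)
A reduce-reduce conflict occurs when an LR(0) state has two complete items [A → α .] and [B → β .] — both call for a reduction, and with no lookahead the parser cannot choose between them.

Augment with X' → X and build the canonical LR(0) collection (I0 = CLOSURE({[X' → . X]}), then GOTO on every symbol after a dot until no new states appear). It has 9 states:
  I0: { [E → . y], [X → . E], [X → . g X], [X → . x x E], [X' → . X] }  — shift
  I1: { [X → E .] }  — reduce
  I2: { [X' → X .] }  — accept
  I3: { [E → . y], [X → . E], [X → . g X], [X → . x x E], [X → g . X] }  — shift
  I4: { [X → x . x E] }  — shift
  I5: { [E → y .] }  — reduce
  I6: { [E → . y], [X → x x . E] }  — shift
  I7: { [X → x x E .] }  — reduce
  I8: { [X → g X .] }  — reduce

No state contains more than one complete item.

Answer: No reduce-reduce conflicts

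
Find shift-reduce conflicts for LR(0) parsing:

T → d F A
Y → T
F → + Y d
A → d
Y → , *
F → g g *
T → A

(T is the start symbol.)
Yes — I3: [A → d .] vs [F → . + Y d]

A shift-reduce conflict occurs when an LR(0) state has both:
  - a complete (reduce) item [A → α .] (dot at the end), and
  - a shift item [B → β . c γ] (dot before a terminal).

Augment with T' → T and build the canonical LR(0) collection (I0 = CLOSURE({[T' → . T]}), then GOTO on every symbol after a dot until no new states appear). It has 16 states:
  I0: { [A → . d], [T → . A], [T → . d F A], [T' → . T] }  — shift
  I1: { [T → A .] }  — reduce
  I2: { [T' → T .] }  — accept
  I3: { [A → d .], [F → . + Y d], [F → . g g *], [T → d . F A] }  — shift, reduce
  I4: { [A → . d], [F → + . Y d], [T → . A], [T → . d F A], [Y → . , *], [Y → . T] }  — shift
  I5: { [A → . d], [T → d F . A] }  — shift
  I6: { [F → g . g *] }  — shift
  I7: { [F → g g . *] }  — shift
  I8: { [F → g g * .] }  — reduce
  I9: { [T → d F A .] }  — reduce
  I10: { [A → d .] }  — reduce
  I11: { [Y → , . *] }  — shift
  I12: { [Y → T .] }  — reduce
  I13: { [F → + Y . d] }  — shift
  I14: { [F → + Y d .] }  — reduce
  I15: { [Y → , * .] }  — reduce

I3 contains reduce item [A → d .] and shift items [F → . + Y d], [F → . g g *] — shift-reduce conflict.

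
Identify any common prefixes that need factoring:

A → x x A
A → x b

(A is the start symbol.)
Left-factoring is needed when two productions for the same non-terminal
share a common prefix on the right-hand side.

Productions for A:
  A → x x A
  A → x b

Found common prefix 'x' in productions for A

Answer: Yes, A has productions with common prefix 'x'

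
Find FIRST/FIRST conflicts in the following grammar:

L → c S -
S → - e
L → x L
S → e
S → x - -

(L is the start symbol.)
Productions for L:
  L → c S -: FIRST = { 'c' }
  L → x L: FIRST = { 'x' }
Productions for S:
  S → - e: FIRST = { '-' }
  S → e: FIRST = { 'e' }
  S → x - -: FIRST = { 'x' }

All alternatives of each non-terminal have pairwise disjoint FIRST sets.

Answer: No FIRST/FIRST conflicts.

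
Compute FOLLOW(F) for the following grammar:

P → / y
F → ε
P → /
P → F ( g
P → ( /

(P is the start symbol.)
To compute FOLLOW(F), find every occurrence of F on a right-hand side N → α F β: add FIRST(β) \ {ε}, and if β is empty or nullable also add FOLLOW(N). Iterate to a fixed point.

In P → F ( g: F is followed by '(' g, add FIRST('(' g) \ {ε} = { '(' }

Taking the union: FOLLOW(F) = { '(' }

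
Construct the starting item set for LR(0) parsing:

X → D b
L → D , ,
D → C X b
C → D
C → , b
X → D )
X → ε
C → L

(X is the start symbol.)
First, augment the grammar with X' → X
I₀ = CLOSURE({ [X' → . X] }):
  [X' → . X] has the dot before X: add [X → . D b], [X → . D )], [X → .]
  [X → . D b] has the dot before D: add [D → . C X b]
  [D → . C X b] has the dot before C: add [C → . D], [C → . , b], [C → . L]
  [C → . L] has the dot before L: add [L → . D , ,]
No further items can be added.

I₀ = { [C → . , b], [C → . D], [C → . L], [D → . C X b], [L → . D , ,], [X → . D )], [X → . D b], [X → .], [X' → . X] }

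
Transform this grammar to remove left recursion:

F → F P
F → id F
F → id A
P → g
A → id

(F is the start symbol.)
F → id F F'
F → id A F'
F' → P F'
F' → ε
P → g
A → id

F is directly left-recursive. The standard transformation for
  A → A α₁ | ... | A α_m | β₁ | ... | β_n
is
  A  → β₁ A' | ... | β_n A'
  A' → α₁ A' | ... | α_m A' | ε

F → id F becomes F → id F F'
F → id A becomes F → id A F'
F → F P becomes F' → P F'
Add F' → ε

Productions for other non-terminals are unchanged:
  P → g
  A → id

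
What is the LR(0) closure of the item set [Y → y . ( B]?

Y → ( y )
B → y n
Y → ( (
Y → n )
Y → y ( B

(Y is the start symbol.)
{ [Y → y . ( B] }

To compute CLOSURE, for each item [A → α.Bβ] where B is a non-terminal, add [B → .γ] for all productions B → γ; repeat for the newly added items until nothing changes.

Start with: [Y → y . ( B]
The dot precedes the terminal '(', so nothing is added.

CLOSURE = { [Y → y . ( B] }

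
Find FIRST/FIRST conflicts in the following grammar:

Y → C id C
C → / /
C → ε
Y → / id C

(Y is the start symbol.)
A FIRST/FIRST conflict occurs when two productions N → α and N → β for the same non-terminal have FIRST(α) ∩ FIRST(β) ≠ ∅ (with ε ∈ FIRST of a nullable right-hand side, so two nullable alternatives also conflict).

FIRST sets of the non-terminals at (or reachable through a nullable prefix from) the front of some alternative:
  FIRST(C) = { '/', ε }

Productions for Y:
  Y → C id C: FIRST = { '/', 'id' }
  Y → / id C: FIRST = { '/' }
Productions for C:
  C → / /: FIRST = { '/' }
  C → ε: FIRST = { ε }

Conflict for Y: Y → C id C and Y → / id C
  Overlap: { '/' }

Answer: Yes. Y → C id C / Y → '/' id C on { '/' }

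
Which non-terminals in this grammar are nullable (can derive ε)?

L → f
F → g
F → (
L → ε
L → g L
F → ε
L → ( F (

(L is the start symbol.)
{ 'F', 'L' }

ε-productions: L → ε, F → ε
So L, F are immediately nullable.
Every non-terminal is now nullable.
Nullable = { 'F', 'L' }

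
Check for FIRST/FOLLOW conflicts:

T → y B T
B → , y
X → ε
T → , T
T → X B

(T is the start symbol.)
Nullable non-terminals: X.
X has a nullable alternative but only one production, so nothing to check.

B, T have no nullable alternative, so no FIRST/FOLLOW check is needed there.

No FIRST/FOLLOW conflicts found.

Answer: No FIRST/FOLLOW conflicts.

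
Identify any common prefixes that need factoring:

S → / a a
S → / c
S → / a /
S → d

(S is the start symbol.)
Yes, S has productions with common prefix '/'

Left-factoring is needed when two productions for the same non-terminal
share a common prefix on the right-hand side.

Productions for S:
  S → / a a
  S → / c
  S → / a /
  S → d

Found common prefix '/' in productions for S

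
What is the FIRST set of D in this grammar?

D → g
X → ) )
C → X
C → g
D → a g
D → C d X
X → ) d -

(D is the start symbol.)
To compute FIRST(D), examine every production with D on the left-hand side, reading each right-hand side left to right until a non-nullable symbol is reached.

FIRST sets of the other non-terminals involved (by the same procedure, iterated to a fixed point):
  FIRST(C) = { ')', 'g' }

From D → g:
  - g is a terminal: add 'g' and stop
From D → a g:
  - a is a terminal: add 'a' and stop
From D → C d X:
  - C is a non-terminal: add FIRST(C) \ {ε} = { ')', 'g' }
    C is not nullable, so stop

Collecting: FIRST(D) = { ')', 'a', 'g' }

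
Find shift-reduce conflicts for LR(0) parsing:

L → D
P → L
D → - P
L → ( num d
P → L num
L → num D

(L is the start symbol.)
A shift-reduce conflict occurs when an LR(0) state has both:
  - a complete (reduce) item [A → α .] (dot at the end), and
  - a shift item [B → β . c γ] (dot before a terminal).

Augment with L' → L and build the canonical LR(0) collection (I0 = CLOSURE({[L' → . L]}), then GOTO on every symbol after a dot until no new states appear). It has 12 states:
  I0: { [D → . - P], [L → . ( num d], [L → . D], [L → . num D], [L' → . L] }  — shift
  I1: { [L → ( . num d] }  — shift
  I2: { [D → - . P], [D → . - P], [L → . ( num d], [L → . D], [L → . num D], [P → . L num], [P → . L] }  — shift
  I3: { [L → D .] }  — reduce
  I4: { [L' → L .] }  — accept
  I5: { [D → . - P], [L → num . D] }  — shift
  I6: { [L → num D .] }  — reduce
  I7: { [P → L . num], [P → L .] }  — shift, reduce
  I8: { [D → - P .] }  — reduce
  I9: { [P → L num .] }  — reduce
  I10: { [L → ( num . d] }  — shift
  I11: { [L → ( num d .] }  — reduce

I7 contains reduce item [P → L .] and shift item [P → L . num] — shift-reduce conflict.

Answer: Yes — I7: [P → L .] vs [P → L . num]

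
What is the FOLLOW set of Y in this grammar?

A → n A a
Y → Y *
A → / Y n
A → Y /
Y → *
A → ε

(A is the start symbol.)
In Y → Y *: Y is followed by '*', add FIRST('*') \ {ε} = { '*' }
In A → / Y n: Y is followed by n, add FIRST(n) \ {ε} = { 'n' }
In A → Y /: Y is followed by '/', add FIRST('/') \ {ε} = { '/' }

Taking the union: FOLLOW(Y) = { '*', '/', 'n' }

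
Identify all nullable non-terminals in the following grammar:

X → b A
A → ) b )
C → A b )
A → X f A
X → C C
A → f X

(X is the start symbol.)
None

A non-terminal is nullable if it can derive ε (the empty string): either it has an ε-production, or it has a production whose right-hand side consists entirely of nullable non-terminals.

There are no ε-productions, so no non-terminal can derive ε.
No non-terminals are nullable.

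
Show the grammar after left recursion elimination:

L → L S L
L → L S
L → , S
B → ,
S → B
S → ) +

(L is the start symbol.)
L is directly left-recursive. The standard transformation for
  A → A α₁ | ... | A α_m | β₁ | ... | β_n
is
  A  → β₁ A' | ... | β_n A'
  A' → α₁ A' | ... | α_m A' | ε

L → , S becomes L → , S L'
L → L S L becomes L' → S L L'
L → L S becomes L' → S L'
Add L' → ε

Productions for other non-terminals are unchanged:
  B → ,
  S → B
  S → ) +

Resulting grammar:
L → , S L'
L' → S L L'
L' → S L'
L' → ε
B → ,
S → B
S → ) +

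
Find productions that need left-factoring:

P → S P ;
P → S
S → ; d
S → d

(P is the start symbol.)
Yes, P has productions with common prefix 'S'

Left-factoring is needed when two productions for the same non-terminal
share a common prefix on the right-hand side.

Productions for P:
  P → S P ;
  P → S
Productions for S:
  S → ; d
  S → d

Found common prefix 'S' in productions for P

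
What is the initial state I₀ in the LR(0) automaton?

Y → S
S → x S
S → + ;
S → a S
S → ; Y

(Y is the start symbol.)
{ [S → . + ;], [S → . ; Y], [S → . a S], [S → . x S], [Y → . S], [Y' → . Y] }

First, augment the grammar with Y' → Y
I₀ = CLOSURE({ [Y' → . Y] }):
  [Y' → . Y] has the dot before Y: add [Y → . S]
  [Y → . S] has the dot before S: add [S → . x S], [S → . + ;], [S → . a S], [S → . ; Y]
No further items can be added.

I₀ = { [S → . + ;], [S → . ; Y], [S → . a S], [S → . x S], [Y → . S], [Y' → . Y] }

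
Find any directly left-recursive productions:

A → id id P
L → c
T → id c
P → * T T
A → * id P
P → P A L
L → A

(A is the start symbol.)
Yes, P is left-recursive

Direct left recursion occurs when N → N α for some non-terminal N (the right-hand side begins with the left-hand side itself).

A → id id P: starts with id
L → c: starts with c
T → id c: starts with id
P → * T T: starts with '*'
A → * id P: starts with '*'
P → P A L: LEFT RECURSIVE (starts with P)
L → A: starts with A

The grammar has direct left recursion on: P.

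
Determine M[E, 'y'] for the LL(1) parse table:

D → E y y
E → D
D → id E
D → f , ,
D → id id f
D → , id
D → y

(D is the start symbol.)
E → D

To find M[E, 'y'], we find productions for E where 'y' is in the predict set (PREDICT(N → α) = (FIRST(α) \ {ε}) ∪ (FOLLOW(N) if α ⇒* ε)).

Relevant sets:
  FIRST(D) = { ',', 'f', 'id', 'y' }

E → D: PREDICT = { ',', 'f', 'id', 'y' }
  'y' is in predict set, so this production goes in M[E, 'y']

M[E, 'y'] = E → D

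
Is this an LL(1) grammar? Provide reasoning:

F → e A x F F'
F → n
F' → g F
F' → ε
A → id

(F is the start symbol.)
No. Predict set conflict for F': { 'g' }

Relevant sets:
  FOLLOW(F') = { $, 'g' }

For F:
  PREDICT(F → e A x F F') = { 'e' }
  PREDICT(F → n) = { 'n' }
For F':
  PREDICT(F' → g F) = { 'g' }
  PREDICT(F' → ε) = { $, 'g' }
A has a single production, so nothing to check there.

Conflict found: Predict set conflict for F': { 'g' }
The grammar is NOT LL(1).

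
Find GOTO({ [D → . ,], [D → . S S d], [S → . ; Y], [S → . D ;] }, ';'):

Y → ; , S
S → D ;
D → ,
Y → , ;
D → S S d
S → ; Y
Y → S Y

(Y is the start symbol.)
GOTO(I, ';') = CLOSURE({ [A → αX.β] : [A → α.Xβ] ∈ I, X = ';' })

Items with dot before ';', with the dot advanced:
  [S → . ; Y] → [S → ; . Y]
Closure of the advanced items:
  [S → ; . Y] has the dot before Y: add [Y → . ; , S], [Y → . , ;], [Y → . S Y]
  [Y → . S Y] has the dot before S: add [S → . D ;], [S → . ; Y]
  [S → . D ;] has the dot before D: add [D → . ,], [D → . S S d]

GOTO = { [D → . ,], [D → . S S d], [S → . ; Y], [S → . D ;], [S → ; . Y], [Y → . , ;], [Y → . ; , S], [Y → . S Y] }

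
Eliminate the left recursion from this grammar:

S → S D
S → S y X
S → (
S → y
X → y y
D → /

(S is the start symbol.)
S → ( S'
S → y S'
S' → D S'
S' → y X S'
S' → ε
X → y y
D → /

S is directly left-recursive. The standard transformation for
  A → A α₁ | ... | A α_m | β₁ | ... | β_n
is
  A  → β₁ A' | ... | β_n A'
  A' → α₁ A' | ... | α_m A' | ε

S → ( becomes S → ( S'
S → y becomes S → y S'
S → S D becomes S' → D S'
S → S y X becomes S' → y X S'
Add S' → ε

Productions for other non-terminals are unchanged:
  X → y y
  D → /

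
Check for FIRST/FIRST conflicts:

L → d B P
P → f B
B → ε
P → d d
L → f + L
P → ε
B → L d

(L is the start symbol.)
No FIRST/FIRST conflicts.

A FIRST/FIRST conflict occurs when two productions N → α and N → β for the same non-terminal have FIRST(α) ∩ FIRST(β) ≠ ∅ (with ε ∈ FIRST of a nullable right-hand side, so two nullable alternatives also conflict).

FIRST sets of the non-terminals at (or reachable through a nullable prefix from) the front of some alternative:
  FIRST(L) = { 'd', 'f' }

Productions for L:
  L → d B P: FIRST = { 'd' }
  L → f + L: FIRST = { 'f' }
Productions for P:
  P → f B: FIRST = { 'f' }
  P → d d: FIRST = { 'd' }
  P → ε: FIRST = { ε }
Productions for B:
  B → ε: FIRST = { ε }
  B → L d: FIRST = { 'd', 'f' }

All alternatives of each non-terminal have pairwise disjoint FIRST sets.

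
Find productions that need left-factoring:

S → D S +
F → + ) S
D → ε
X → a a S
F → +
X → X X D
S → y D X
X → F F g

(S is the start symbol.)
Left-factoring is needed when two productions for the same non-terminal
share a common prefix on the right-hand side.

Productions for S:
  S → D S +
  S → y D X
Productions for F:
  F → + ) S
  F → +
Productions for X:
  X → a a S
  X → X X D
  X → F F g

Found common prefix '+' in productions for F

Answer: Yes, F has productions with common prefix '+'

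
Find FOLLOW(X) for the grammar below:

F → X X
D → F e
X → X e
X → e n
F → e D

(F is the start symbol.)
To compute FOLLOW(X), find every occurrence of X on a right-hand side N → α X β: add FIRST(β) \ {ε}, and if β is empty or nullable also add FOLLOW(N). Iterate to a fixed point.

In F → X X: X is followed by X, add FIRST(X) \ {ε} = { 'e' }
In F → X X: X is at the end, add FOLLOW(F)
In X → X e: X is followed by e, add FIRST(e) \ {ε} = { 'e' }

The FOLLOW sets referred to above (computed the same way, to a fixed point):
  FOLLOW(F) = { $, 'e' }

Taking the union: FOLLOW(X) = { $, 'e' }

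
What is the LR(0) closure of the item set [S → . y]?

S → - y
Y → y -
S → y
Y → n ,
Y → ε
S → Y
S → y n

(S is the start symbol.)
To compute CLOSURE, for each item [A → α.Bβ] where B is a non-terminal, add [B → .γ] for all productions B → γ; repeat for the newly added items until nothing changes.

Start with: [S → . y]
The dot precedes the terminal y, so nothing is added.

CLOSURE = { [S → . y] }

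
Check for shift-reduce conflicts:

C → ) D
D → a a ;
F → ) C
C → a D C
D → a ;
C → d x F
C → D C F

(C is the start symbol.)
No shift-reduce conflicts

Augment with C' → C and build the canonical LR(0) collection (I0 = CLOSURE({[C' → . C]}), then GOTO on every symbol after a dot until no new states appear). It has 21 states:
  I0: { [C → . ) D], [C → . D C F], [C → . a D C], [C → . d x F], [C' → . C], [D → . a ;], [D → . a a ;] }  — shift
  I1: { [C → ) . D], [D → . a ;], [D → . a a ;] }  — shift
  I2: { [C' → C .] }  — accept
  I3: { [C → . ) D], [C → . D C F], [C → . a D C], [C → . d x F], [C → D . C F], [D → . a ;], [D → . a a ;] }  — shift
  I4: { [C → a . D C], [D → . a ;], [D → . a a ;], [D → a . ;], [D → a . a ;] }  — shift
  I5: { [C → d . x F] }  — shift
  I6: { [C → d x . F], [F → . ) C] }  — shift
  I7: { [C → . ) D], [C → . D C F], [C → . a D C], [C → . d x F], [D → . a ;], [D → . a a ;], [F → ) . C] }  — shift
  I8: { [C → d x F .] }  — reduce
  I9: { [F → ) C .] }  — reduce
  I10: { [D → a ; .] }  — reduce
  I11: { [C → . ) D], [C → . D C F], [C → . a D C], [C → . d x F], [C → a D . C], [D → . a ;], [D → . a a ;] }  — shift
  I12: { [D → a . ;], [D → a . a ;], [D → a a . ;] }  — shift
  I13: { [D → a ; .], [D → a a ; .] }  — 2 reduces
  I14: { [D → a a . ;] }  — shift
  I15: { [D → a a ; .] }  — reduce
  I16: { [C → a D C .] }  — reduce
  I17: { [C → D C . F], [F → . ) C] }  — shift
  I18: { [C → D C F .] }  — reduce
  I19: { [C → ) D .] }  — reduce
  I20: { [D → a . ;], [D → a . a ;] }  — shift

No state contains both a complete item and a shift item.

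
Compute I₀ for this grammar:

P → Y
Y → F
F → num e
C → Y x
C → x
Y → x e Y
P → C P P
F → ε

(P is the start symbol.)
{ [C → . Y x], [C → . x], [F → . num e], [F → .], [P → . C P P], [P → . Y], [P' → . P], [Y → . F], [Y → . x e Y] }

First, augment the grammar with P' → P
I₀ = CLOSURE({ [P' → . P] }):
  [P' → . P] has the dot before P: add [P → . Y], [P → . C P P]
  [P → . Y] has the dot before Y: add [Y → . F], [Y → . x e Y]
  [P → . C P P] has the dot before C: add [C → . Y x], [C → . x]
  [Y → . F] has the dot before F: add [F → . num e], [F → .]
No further items can be added.

I₀ = { [C → . Y x], [C → . x], [F → . num e], [F → .], [P → . C P P], [P → . Y], [P' → . P], [Y → . F], [Y → . x e Y] }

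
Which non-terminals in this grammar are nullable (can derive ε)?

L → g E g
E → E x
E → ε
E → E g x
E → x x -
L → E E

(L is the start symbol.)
{ 'E', 'L' }

ε-productions: E → ε
So E is immediately nullable.
L → E E: every symbol on the right is nullable, so L is nullable too.
Every non-terminal is now nullable.
Nullable = { 'E', 'L' }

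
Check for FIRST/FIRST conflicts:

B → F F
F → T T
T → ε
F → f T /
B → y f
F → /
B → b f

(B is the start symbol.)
FIRST sets of the non-terminals at (or reachable through a nullable prefix from) the front of some alternative:
  FIRST(F) = { '/', 'f', ε }
  FIRST(T) = { ε }

Productions for B:
  B → F F: FIRST = { '/', 'f', ε }
  B → y f: FIRST = { 'y' }
  B → b f: FIRST = { 'b' }
Productions for F:
  F → T T: FIRST = { ε }
  F → f T /: FIRST = { 'f' }
  F → /: FIRST = { '/' }
T has only one production, so no FIRST/FIRST conflict is possible there.

All alternatives of each non-terminal have pairwise disjoint FIRST sets.

Answer: No FIRST/FIRST conflicts.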